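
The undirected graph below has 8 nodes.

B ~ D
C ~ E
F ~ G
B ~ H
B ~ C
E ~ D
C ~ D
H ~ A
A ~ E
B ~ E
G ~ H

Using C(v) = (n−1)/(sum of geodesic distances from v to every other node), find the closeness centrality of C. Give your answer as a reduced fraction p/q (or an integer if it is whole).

Distances from C: A:2, B:1, D:1, E:1, F:4, G:3, H:2. Sum = 14.
n = 8, so closeness = 7/14 = 1/2.

1/2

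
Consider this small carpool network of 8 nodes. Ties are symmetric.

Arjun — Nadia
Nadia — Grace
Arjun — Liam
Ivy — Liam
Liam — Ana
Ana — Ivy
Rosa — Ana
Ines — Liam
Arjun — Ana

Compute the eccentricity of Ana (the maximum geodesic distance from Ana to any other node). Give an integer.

Distances from Ana: Arjun:1, Grace:3, Ines:2, Ivy:1, Liam:1, Nadia:2, Rosa:1.
The largest is 3 (to Grace), so the eccentricity of Ana is 3.

3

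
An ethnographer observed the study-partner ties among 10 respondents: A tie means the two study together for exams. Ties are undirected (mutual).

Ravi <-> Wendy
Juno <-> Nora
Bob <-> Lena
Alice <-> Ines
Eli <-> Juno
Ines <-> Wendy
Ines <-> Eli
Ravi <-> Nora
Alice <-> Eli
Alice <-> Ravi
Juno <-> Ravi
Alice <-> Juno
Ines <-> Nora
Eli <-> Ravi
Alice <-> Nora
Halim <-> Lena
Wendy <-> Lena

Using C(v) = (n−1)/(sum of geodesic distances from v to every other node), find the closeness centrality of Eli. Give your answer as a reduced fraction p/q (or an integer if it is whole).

9/19

Distances from Eli: Alice:1, Bob:4, Halim:4, Ines:1, Juno:1, Lena:3, Nora:2, Ravi:1, Wendy:2. Sum = 19.
n = 10, so closeness = 9/19.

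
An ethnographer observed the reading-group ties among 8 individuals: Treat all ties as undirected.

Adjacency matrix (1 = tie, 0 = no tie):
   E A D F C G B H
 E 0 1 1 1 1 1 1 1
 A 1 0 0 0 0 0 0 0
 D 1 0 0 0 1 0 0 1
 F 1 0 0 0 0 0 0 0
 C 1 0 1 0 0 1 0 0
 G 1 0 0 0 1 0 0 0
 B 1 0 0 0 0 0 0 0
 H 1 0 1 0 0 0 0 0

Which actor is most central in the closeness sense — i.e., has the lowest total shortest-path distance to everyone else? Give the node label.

Farness (sum of distances to all others) for each node — A:13, B:13, C:11, D:11, E:7, F:13, G:12, H:12.
The smallest farness is 7, for E, so E has the highest closeness.

E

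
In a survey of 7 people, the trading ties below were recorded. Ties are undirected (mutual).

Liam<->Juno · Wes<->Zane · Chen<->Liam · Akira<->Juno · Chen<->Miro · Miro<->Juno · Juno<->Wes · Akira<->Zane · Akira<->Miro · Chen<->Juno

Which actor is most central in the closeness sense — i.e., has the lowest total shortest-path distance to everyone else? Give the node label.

Juno

Farness (sum of distances to all others) for each node — Akira:9, Chen:10, Juno:7, Liam:11, Miro:9, Wes:10, Zane:12.
The smallest farness is 7, for Juno, so Juno has the highest closeness.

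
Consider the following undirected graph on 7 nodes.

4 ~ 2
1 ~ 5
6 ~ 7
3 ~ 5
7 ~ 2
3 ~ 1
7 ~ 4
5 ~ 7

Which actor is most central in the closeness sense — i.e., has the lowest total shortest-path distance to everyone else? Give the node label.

Farness (sum of distances to all others) for each node — 1:13, 2:12, 3:13, 4:12, 5:9, 6:13, 7:8.
The smallest farness is 8, for 7, so 7 has the highest closeness.

7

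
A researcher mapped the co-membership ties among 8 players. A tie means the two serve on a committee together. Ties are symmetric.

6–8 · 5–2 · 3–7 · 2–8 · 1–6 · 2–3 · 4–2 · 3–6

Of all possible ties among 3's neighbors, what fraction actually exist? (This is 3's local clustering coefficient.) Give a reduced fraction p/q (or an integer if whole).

0

3's neighbors: 2, 6, and 7 (k = 3).
Possible neighbor pairs: C(3,2) = 3. Edges among them: none → e = 0.
Clustering(3) = 0/3 = 0.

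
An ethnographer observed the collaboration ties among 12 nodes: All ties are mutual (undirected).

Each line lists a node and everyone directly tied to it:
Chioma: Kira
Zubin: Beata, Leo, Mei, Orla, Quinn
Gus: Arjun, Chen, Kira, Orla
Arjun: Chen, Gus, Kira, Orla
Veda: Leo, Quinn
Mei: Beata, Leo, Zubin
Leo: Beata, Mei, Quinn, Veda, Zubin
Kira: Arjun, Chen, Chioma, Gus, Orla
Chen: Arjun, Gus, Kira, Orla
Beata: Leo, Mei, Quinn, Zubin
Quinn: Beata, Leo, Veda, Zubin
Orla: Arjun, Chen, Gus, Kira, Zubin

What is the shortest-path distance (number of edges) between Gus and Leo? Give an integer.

3

One shortest route is Gus – Orla – Zubin – Leo, which uses 3 edges, and at distance 2 from Gus we only reach {Chioma, Zubin}, which does not include Leo. So d(Gus,Leo) = 3.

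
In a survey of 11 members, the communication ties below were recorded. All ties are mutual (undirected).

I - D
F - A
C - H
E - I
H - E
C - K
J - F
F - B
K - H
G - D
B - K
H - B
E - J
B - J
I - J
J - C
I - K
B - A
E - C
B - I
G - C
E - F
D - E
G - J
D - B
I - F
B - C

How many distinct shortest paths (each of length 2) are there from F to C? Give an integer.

3

The shortest distance is 2. The length-2 paths are: F–B–C; F–J–C; F–E–C.
That gives 3 distinct shortest paths.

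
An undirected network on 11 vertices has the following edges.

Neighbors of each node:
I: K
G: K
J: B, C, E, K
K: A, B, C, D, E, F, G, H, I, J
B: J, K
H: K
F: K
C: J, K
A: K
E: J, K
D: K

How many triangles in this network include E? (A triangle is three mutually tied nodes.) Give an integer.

E's neighbors: J and K.
Neighbor pairs that are themselves tied: E–J–K. Each forms one triangle with E, for 1 in total.

1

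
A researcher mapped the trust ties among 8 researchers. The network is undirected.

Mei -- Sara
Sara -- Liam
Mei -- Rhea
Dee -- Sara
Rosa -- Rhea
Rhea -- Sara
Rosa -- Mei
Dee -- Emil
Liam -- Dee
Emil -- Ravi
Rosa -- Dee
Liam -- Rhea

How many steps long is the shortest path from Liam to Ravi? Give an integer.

One shortest route is Liam – Dee – Emil – Ravi, which uses 3 edges, and at distance 2 from Liam we only reach {Emil, Mei, Rosa}, which does not include Ravi. So d(Liam,Ravi) = 3.

3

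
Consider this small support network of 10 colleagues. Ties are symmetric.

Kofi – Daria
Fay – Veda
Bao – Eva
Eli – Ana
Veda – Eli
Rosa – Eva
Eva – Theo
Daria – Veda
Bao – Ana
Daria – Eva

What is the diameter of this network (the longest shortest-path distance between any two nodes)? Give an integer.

Eccentricity of each node (its greatest distance to any other): Ana:4, Bao:4, Daria:3, Eli:4, Eva:3, Fay:4, Kofi:4, Rosa:4, Theo:4, Veda:3.
The maximum eccentricity is 4, realized for instance by the pair Eli–Theo via Eli – Veda – Daria – Eva – Theo. So the diameter is 4.

4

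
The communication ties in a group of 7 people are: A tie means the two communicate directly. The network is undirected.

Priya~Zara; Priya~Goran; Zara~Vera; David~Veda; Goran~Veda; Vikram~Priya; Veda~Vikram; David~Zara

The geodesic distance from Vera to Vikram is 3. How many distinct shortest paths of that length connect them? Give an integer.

The shortest distance is 3, and the only length-3 path is Vera–Zara–Priya–Vikram. So there is exactly 1 shortest path.

1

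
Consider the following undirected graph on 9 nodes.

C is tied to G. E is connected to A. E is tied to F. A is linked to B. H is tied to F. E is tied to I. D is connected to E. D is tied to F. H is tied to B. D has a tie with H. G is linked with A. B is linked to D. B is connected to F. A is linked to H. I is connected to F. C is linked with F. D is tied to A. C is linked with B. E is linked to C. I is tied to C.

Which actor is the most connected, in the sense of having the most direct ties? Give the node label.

F

Degrees — A:5, B:5, C:5, D:5, E:5, F:6, G:2, H:4, I:3.
The maximum is 6, attained only by F.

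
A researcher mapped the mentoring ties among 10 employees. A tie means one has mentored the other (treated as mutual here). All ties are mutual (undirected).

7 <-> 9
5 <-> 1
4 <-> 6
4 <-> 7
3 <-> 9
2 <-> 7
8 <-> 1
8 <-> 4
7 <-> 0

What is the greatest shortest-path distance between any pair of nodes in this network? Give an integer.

Eccentricity of each node (its greatest distance to any other): 0:5, 1:5, 2:5, 3:6, 4:3, 5:6, 6:4, 7:4, 8:4, 9:5.
The maximum eccentricity is 6, realized for instance by the pair 5–3 via 5 – 1 – 8 – 4 – 7 – 9 – 3. So the diameter is 6.

6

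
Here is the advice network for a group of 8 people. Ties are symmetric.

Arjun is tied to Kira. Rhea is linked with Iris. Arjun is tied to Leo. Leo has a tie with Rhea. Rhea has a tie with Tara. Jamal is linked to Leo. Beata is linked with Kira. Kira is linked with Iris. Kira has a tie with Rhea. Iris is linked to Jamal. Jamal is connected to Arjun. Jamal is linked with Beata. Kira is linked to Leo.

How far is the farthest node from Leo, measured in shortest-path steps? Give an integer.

Distances from Leo: Arjun:1, Beata:2, Iris:2, Jamal:1, Kira:1, Rhea:1, Tara:2.
The largest is 2 (to Iris, Beata, and Tara), so the eccentricity of Leo is 2.

2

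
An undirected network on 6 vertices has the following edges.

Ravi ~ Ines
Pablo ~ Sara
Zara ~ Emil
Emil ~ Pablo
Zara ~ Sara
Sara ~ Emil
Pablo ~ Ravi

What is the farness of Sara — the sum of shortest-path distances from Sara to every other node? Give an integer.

Distances from Sara: Emil:1, Ines:3, Pablo:1, Ravi:2, Zara:1.
Sum = 1 + 3 + 1 + 2 + 1 = 8.

8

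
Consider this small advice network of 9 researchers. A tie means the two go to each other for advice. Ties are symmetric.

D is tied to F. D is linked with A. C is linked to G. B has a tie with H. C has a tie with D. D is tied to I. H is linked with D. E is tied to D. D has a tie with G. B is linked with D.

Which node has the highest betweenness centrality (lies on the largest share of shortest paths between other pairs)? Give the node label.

D

Unnormalized betweenness of each node: A:0, B:0, C:0, D:26, E:0, F:0, G:0, H:0, I:0.
D has the largest value, 26, making it the main broker — the node through which the most shortest paths run.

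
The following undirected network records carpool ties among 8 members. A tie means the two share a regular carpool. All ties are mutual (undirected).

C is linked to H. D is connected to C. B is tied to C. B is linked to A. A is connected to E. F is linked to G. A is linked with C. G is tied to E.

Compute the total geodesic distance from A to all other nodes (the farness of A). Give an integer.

12

Distances from A: B:1, C:1, D:2, E:1, F:3, G:2, H:2.
Sum = 1 + 1 + 2 + 1 + 3 + 2 + 2 = 12.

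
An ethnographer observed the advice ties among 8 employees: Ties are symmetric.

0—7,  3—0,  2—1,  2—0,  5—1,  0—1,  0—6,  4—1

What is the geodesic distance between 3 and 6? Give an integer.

One shortest route is 3 – 0 – 6, which uses 2 edges, and 3 and 6 are not directly tied, so nothing shorter exists. So d(3,6) = 2.

2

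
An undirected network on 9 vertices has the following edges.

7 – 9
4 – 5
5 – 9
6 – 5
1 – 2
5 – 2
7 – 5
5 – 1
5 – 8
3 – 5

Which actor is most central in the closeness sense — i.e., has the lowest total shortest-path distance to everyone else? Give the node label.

Farness (sum of distances to all others) for each node — 1:14, 2:14, 3:15, 4:15, 5:8, 6:15, 7:14, 8:15, 9:14.
The smallest farness is 8, for 5, so 5 has the highest closeness.

5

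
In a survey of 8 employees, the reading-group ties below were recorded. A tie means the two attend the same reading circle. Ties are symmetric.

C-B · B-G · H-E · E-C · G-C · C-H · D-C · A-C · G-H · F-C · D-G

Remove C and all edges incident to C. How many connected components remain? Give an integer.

Without C, the remaining ties split the others into: {B, D, E, G, H}; {A}; {F}.
That's 3 separate components.

3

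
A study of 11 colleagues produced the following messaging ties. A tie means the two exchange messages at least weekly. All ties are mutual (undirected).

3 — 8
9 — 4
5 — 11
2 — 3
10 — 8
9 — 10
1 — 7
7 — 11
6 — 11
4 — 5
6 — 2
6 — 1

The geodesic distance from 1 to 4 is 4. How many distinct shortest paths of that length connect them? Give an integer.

The shortest distance is 4. The length-4 paths are: 1–6–11–5–4; 1–7–11–5–4.
That gives 2 distinct shortest paths.

2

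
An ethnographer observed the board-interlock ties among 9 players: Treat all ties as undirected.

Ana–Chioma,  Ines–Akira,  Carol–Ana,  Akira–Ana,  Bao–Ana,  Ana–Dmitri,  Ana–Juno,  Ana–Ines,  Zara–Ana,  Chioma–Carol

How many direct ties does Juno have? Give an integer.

Juno is directly tied to Ana. That is 1 neighbor, so the degree of Juno is 1.

1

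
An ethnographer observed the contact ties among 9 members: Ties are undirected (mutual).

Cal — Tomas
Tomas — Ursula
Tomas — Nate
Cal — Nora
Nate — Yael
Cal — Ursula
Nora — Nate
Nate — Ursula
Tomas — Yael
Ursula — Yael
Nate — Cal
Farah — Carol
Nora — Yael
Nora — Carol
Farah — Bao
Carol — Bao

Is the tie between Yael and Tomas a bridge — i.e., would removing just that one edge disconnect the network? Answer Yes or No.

No

Even without that edge, Yael still reaches Tomas via Yael – Ursula – Tomas, so the network stays connected. Not a bridge.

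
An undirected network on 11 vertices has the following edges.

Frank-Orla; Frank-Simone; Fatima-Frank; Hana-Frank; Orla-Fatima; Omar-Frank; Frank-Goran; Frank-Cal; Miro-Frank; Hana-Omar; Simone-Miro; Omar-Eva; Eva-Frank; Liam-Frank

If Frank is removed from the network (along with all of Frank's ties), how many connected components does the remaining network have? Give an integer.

Without Frank, the remaining ties split the others into: {Liam}; {Eva, Hana, Omar}; {Fatima, Orla}; {Goran}; {Miro, Simone}; {Cal}.
That's 6 separate components.

6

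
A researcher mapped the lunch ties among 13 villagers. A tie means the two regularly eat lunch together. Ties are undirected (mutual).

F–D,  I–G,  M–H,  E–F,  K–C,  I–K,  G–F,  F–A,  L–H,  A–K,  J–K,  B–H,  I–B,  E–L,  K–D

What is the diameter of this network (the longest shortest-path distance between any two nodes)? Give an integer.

Eccentricity of each node (its greatest distance to any other): A:5, B:3, C:5, D:5, E:4, F:4, G:4, H:4, I:3, J:5, K:4, L:5, M:5.
The maximum eccentricity is 5, realized for instance by the pair D–M via D – K – I – B – H – M. So the diameter is 5.

5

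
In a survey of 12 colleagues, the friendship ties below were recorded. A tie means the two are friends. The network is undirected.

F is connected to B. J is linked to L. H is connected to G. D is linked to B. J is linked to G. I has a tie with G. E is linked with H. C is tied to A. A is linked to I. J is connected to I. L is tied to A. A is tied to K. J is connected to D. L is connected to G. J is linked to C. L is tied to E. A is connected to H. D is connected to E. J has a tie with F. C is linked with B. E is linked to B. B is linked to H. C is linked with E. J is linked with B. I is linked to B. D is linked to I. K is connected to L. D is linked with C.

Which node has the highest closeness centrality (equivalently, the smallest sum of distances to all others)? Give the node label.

J

Farness (sum of distances to all others) for each node — A:18, B:16, C:17, D:18, E:17, F:22, G:18, H:18, I:17, J:15, K:23, L:17.
The smallest farness is 15, for J, so J has the highest closeness.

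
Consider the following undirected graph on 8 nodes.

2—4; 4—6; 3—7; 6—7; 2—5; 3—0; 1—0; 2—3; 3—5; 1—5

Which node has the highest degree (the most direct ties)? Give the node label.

Degrees — 0:2, 1:2, 2:3, 3:4, 4:2, 5:3, 6:2, 7:2.
The maximum is 4, attained only by 3.

3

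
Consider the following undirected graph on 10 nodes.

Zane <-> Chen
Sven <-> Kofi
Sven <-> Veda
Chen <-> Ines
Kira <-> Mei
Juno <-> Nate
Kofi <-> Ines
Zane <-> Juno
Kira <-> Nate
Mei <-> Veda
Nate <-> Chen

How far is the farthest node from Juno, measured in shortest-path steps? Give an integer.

5

Distances from Juno: Chen:2, Ines:3, Kira:2, Kofi:4, Mei:3, Nate:1, Sven:5, Veda:4, Zane:1.
The largest is 5 (to Sven), so the eccentricity of Juno is 5.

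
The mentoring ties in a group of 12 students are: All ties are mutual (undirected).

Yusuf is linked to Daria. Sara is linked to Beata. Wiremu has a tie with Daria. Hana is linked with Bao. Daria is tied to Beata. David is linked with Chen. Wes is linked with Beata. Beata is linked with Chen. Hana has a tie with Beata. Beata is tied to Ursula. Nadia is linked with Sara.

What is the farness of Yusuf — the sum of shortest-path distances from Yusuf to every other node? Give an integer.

Distances from Yusuf: Bao:4, Beata:2, Chen:3, Daria:1, David:4, Hana:3, Nadia:4, Sara:3, Ursula:3, Wes:3, Wiremu:2.
Sum = 4 + 2 + 3 + 1 + 4 + 3 + 4 + 3 + 3 + 3 + 2 = 32.

32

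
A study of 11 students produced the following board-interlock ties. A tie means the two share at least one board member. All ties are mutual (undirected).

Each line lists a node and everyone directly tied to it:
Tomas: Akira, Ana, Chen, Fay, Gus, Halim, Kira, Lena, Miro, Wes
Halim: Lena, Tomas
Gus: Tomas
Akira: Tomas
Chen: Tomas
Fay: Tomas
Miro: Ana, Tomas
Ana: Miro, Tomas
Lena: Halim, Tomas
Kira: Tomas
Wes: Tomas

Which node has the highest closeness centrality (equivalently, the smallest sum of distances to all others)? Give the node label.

Tomas

Farness (sum of distances to all others) for each node — Akira:19, Ana:18, Chen:19, Fay:19, Gus:19, Halim:18, Kira:19, Lena:18, Miro:18, Tomas:10, Wes:19.
The smallest farness is 10, for Tomas, so Tomas has the highest closeness.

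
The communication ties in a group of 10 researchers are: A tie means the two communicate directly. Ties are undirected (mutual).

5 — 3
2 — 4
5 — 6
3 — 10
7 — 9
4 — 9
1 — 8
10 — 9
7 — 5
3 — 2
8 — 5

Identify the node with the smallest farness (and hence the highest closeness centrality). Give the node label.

5

Farness (sum of distances to all others) for each node — 1:29, 2:21, 3:16, 4:24, 5:15, 6:23, 7:18, 8:21, 9:19, 10:20.
The smallest farness is 15, for 5, so 5 has the highest closeness.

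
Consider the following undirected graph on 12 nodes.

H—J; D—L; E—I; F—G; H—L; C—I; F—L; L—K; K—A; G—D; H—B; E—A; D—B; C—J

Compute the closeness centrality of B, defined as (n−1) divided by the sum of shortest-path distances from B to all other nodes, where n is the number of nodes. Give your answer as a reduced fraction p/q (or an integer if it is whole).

Distances from B: A:4, C:3, D:1, E:5, F:3, G:2, H:1, I:4, J:2, K:3, L:2. Sum = 30.
n = 12, so closeness = 11/30.

11/30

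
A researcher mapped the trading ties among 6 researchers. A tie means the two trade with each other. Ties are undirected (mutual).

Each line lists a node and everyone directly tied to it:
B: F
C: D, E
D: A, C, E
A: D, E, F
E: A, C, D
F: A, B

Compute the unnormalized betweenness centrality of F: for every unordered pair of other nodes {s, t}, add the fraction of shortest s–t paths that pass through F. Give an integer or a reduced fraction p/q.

4

Pairs whose geodesics pass through F — E–B: 1; A–B: 1; D–B: 1; C–B: 2/2.
All other pairs contribute 0.
Summing the contributions gives betweenness(F) = 4.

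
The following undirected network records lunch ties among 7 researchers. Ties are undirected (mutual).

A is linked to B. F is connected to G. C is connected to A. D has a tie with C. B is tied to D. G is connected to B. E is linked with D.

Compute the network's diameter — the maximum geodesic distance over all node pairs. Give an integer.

Eccentricity of each node (its greatest distance to any other): A:3, B:2, C:4, D:3, E:4, F:4, G:3.
The maximum eccentricity is 4, realized for instance by the pair F–C via F – G – B – D – C. So the diameter is 4.

4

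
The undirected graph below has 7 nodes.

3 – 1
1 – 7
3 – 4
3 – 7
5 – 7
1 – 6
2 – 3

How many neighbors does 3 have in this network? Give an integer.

4

3 is directly tied to 1, 2, 4, and 7. That is 4 neighbors, so the degree of 3 is 4.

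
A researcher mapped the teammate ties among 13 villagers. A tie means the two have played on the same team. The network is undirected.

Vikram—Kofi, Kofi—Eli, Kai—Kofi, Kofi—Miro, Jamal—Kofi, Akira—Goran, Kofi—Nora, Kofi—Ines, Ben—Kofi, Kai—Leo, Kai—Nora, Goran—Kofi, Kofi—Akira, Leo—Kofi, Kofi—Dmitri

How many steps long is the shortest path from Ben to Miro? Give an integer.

One shortest route is Ben – Kofi – Miro, which uses 2 edges, and Ben and Miro are not directly tied, so nothing shorter exists. So d(Ben,Miro) = 2.

2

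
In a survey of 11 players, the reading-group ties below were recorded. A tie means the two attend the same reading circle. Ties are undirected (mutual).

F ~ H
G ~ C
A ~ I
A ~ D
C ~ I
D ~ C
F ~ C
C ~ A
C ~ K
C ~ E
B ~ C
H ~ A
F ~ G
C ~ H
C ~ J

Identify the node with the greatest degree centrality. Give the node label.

Degrees — A:4, B:1, C:10, D:2, E:1, F:3, G:2, H:3, I:2, J:1, K:1.
The maximum is 10, attained only by C.

C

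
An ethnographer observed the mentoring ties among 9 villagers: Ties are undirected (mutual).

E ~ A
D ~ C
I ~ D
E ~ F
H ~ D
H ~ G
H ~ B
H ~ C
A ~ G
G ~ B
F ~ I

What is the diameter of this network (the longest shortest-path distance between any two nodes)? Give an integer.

Eccentricity of each node (its greatest distance to any other): A:3, B:4, C:4, D:3, E:4, F:4, G:3, H:3, I:3.
The maximum eccentricity is 4, realized for instance by the pair E–C via E – F – I – D – C. So the diameter is 4.

4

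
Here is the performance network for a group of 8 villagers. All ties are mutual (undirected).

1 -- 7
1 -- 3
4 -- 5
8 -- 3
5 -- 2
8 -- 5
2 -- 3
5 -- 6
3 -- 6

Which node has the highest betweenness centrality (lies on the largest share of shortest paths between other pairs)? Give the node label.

Unnormalized betweenness of each node: 1:6, 2:2, 3:23/2, 4:0, 5:15/2, 6:2, 7:0, 8:2.
3 has the largest value, 23/2, making it the main broker — the node through which the most shortest paths run.

3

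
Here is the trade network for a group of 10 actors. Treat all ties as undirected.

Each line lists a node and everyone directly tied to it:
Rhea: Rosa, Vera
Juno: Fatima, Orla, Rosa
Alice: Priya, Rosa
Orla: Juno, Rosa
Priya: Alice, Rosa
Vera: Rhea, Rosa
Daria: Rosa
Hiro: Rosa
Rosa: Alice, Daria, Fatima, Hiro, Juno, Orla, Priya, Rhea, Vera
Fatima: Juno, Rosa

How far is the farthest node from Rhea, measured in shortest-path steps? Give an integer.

Distances from Rhea: Alice:2, Daria:2, Fatima:2, Hiro:2, Juno:2, Orla:2, Priya:2, Rosa:1, Vera:1.
The largest is 2 (to Hiro, Juno, Orla, Daria, Priya, Fatima, and Alice), so the eccentricity of Rhea is 2.

2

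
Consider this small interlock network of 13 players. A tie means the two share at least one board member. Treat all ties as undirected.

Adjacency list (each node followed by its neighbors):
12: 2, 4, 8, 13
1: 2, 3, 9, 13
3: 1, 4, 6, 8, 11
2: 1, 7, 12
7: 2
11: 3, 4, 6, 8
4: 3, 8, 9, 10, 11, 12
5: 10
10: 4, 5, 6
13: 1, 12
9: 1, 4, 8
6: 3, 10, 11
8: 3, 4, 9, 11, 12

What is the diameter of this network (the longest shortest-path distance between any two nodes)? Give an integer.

5

Eccentricity of each node (its greatest distance to any other): 1:4, 2:4, 3:3, 4:3, 5:5, 6:4, 7:5, 8:3, 9:3, 10:4, 11:4, 12:3, 13:4.
The maximum eccentricity is 5, realized for instance by the pair 5–7 via 5 – 10 – 4 – 12 – 2 – 7. So the diameter is 5.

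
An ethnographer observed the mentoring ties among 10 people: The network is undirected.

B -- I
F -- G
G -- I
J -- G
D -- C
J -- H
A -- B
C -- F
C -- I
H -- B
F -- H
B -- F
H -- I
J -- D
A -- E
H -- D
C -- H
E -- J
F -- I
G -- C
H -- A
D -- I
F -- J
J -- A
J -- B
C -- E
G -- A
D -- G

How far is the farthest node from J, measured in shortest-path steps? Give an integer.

Distances from J: A:1, B:1, C:2, D:1, E:1, F:1, G:1, H:1, I:2.
The largest is 2 (to C and I), so the eccentricity of J is 2.

2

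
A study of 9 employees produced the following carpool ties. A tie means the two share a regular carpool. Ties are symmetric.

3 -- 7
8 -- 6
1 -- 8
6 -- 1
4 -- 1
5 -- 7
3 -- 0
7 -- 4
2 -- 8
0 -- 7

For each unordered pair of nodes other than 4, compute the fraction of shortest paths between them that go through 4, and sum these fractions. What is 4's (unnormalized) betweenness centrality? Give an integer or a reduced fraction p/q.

Pairs whose geodesics pass through 4 — 8–5: 1; 8–7: 1; 8–3: 1; 8–0: 1; 6–5: 1; 6–7: 1; 6–3: 1; 6–0: 1; 1–5: 1; 1–7: 1; 1–3: 1; 1–0: 1; 5–2: 1; 2–7: 1 … (+2 more pairs).
All other pairs contribute 0.
Summing the contributions gives betweenness(4) = 16.

16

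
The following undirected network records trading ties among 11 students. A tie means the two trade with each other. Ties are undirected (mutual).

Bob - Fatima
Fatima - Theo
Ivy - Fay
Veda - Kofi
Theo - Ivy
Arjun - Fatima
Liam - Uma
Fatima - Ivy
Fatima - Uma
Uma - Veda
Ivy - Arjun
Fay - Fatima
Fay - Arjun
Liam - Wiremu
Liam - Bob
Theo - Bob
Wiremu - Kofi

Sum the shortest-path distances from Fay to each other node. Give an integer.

23

Distances from Fay: Arjun:1, Bob:2, Fatima:1, Ivy:1, Kofi:4, Liam:3, Theo:2, Uma:2, Veda:3, Wiremu:4.
Sum = 1 + 2 + 1 + 1 + 4 + 3 + 2 + 2 + 3 + 4 = 23.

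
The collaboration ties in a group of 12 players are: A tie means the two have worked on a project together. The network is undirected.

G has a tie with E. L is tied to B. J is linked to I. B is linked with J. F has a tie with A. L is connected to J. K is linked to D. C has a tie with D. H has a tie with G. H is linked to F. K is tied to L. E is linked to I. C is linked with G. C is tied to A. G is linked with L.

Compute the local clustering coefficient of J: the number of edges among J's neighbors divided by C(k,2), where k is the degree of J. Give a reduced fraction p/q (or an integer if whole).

1/3

J's neighbors: B, I, and L (k = 3).
Possible neighbor pairs: C(3,2) = 3. Edges among them: B–L → e = 1.
Clustering(J) = 1/3.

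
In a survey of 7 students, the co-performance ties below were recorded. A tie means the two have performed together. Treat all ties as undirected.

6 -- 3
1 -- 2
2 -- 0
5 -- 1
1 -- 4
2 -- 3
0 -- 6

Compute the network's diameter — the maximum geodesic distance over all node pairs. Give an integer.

Eccentricity of each node (its greatest distance to any other): 0:3, 1:3, 2:2, 3:3, 4:4, 5:4, 6:4.
The maximum eccentricity is 4, realized for instance by the pair 6–5 via 6 – 0 – 2 – 1 – 5. So the diameter is 4.

4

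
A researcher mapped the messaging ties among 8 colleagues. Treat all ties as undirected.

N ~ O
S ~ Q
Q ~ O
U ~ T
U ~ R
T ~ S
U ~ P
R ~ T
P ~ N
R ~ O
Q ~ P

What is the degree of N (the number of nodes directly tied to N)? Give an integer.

N is directly tied to O and P. That is 2 neighbors, so the degree of N is 2.

2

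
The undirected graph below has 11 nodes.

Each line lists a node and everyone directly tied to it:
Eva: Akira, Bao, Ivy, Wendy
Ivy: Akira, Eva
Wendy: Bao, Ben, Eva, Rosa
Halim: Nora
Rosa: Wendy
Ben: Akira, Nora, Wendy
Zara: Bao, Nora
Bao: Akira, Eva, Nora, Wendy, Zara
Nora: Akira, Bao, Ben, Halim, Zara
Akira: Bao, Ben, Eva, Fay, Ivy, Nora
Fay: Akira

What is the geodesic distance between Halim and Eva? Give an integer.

One shortest route is Halim – Nora – Bao – Eva, which uses 3 edges, and at distance 2 from Halim we only reach {Akira, Bao, Ben, Zara}, which does not include Eva. So d(Halim,Eva) = 3.

3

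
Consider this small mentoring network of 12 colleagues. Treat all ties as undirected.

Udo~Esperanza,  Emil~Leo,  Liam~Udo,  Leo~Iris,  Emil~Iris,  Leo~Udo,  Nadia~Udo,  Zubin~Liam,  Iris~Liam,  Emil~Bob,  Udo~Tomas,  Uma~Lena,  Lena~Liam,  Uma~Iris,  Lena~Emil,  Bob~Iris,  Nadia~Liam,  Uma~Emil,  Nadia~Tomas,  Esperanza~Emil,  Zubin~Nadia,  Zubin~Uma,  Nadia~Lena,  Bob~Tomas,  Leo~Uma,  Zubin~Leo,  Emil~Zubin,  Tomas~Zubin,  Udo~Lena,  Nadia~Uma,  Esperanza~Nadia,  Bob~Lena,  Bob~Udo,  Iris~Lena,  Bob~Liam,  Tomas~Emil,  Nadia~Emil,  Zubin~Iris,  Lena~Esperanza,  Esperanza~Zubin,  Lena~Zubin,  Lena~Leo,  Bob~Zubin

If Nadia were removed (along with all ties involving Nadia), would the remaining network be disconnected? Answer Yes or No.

No

Even without Nadia, every remaining node can still reach every other (the residual graph is connected), so Nadia is not a cut vertex.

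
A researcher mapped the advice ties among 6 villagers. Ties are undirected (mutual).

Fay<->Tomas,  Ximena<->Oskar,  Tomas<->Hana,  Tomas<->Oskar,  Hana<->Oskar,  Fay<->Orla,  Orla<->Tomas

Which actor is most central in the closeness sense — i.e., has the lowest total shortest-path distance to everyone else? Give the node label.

Farness (sum of distances to all others) for each node — Fay:9, Hana:8, Orla:9, Oskar:7, Tomas:6, Ximena:11.
The smallest farness is 6, for Tomas, so Tomas has the highest closeness.

Tomas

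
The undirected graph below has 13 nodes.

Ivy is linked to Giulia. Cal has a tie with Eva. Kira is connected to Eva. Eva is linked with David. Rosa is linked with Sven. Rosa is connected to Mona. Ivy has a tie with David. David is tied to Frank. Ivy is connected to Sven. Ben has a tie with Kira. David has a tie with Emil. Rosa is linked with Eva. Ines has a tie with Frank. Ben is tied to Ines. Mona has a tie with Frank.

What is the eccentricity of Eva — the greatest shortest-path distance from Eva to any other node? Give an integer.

3

Distances from Eva: Ben:2, Cal:1, David:1, Emil:2, Frank:2, Giulia:3, Ines:3, Ivy:2, Kira:1, Mona:2, Rosa:1, Sven:2.
The largest is 3 (to Ines and Giulia), so the eccentricity of Eva is 3.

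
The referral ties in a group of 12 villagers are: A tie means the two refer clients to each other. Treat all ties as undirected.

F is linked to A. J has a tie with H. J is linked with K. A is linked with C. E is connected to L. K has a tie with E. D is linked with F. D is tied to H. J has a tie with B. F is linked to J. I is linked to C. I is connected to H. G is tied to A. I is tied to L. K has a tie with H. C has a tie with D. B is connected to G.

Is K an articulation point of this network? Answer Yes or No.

Even without K, every remaining node can still reach every other (the residual graph is connected), so K is not a cut vertex.

No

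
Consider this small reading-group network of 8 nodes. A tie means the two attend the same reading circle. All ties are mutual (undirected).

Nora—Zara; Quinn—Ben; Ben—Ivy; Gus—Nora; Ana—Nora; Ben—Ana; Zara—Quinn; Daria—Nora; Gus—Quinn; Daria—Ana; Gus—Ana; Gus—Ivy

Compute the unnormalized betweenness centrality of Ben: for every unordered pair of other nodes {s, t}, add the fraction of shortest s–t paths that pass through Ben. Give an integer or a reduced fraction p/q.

29/12

Pairs whose geodesics pass through Ben — Zara–Ivy: 1/3; Quinn–Ivy: 1/2; Quinn–Ana: 1/2; Quinn–Daria: 1/4; Ivy–Ana: 1/2; Ivy–Daria: 1/3.
All other pairs contribute 0.
Summing the contributions gives betweenness(Ben) = 29/12.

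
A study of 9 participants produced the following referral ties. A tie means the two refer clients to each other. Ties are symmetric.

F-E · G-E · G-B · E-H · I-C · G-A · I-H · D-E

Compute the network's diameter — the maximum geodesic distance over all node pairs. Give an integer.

5

Eccentricity of each node (its greatest distance to any other): A:5, B:5, C:5, D:4, E:3, F:4, G:4, H:3, I:4.
The maximum eccentricity is 5, realized for instance by the pair C–A via C – I – H – E – G – A. So the diameter is 5.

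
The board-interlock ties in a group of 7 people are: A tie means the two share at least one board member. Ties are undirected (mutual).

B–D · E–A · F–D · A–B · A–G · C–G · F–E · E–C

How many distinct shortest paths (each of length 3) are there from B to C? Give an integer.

The shortest distance is 3. The length-3 paths are: B–A–E–C; B–A–G–C.
That gives 2 distinct shortest paths.

2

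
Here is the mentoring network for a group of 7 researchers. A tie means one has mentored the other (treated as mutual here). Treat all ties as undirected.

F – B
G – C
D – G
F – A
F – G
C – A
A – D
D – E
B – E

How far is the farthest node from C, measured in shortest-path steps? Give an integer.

3

Distances from C: A:1, B:3, D:2, E:3, F:2, G:1.
The largest is 3 (to E and B), so the eccentricity of C is 3.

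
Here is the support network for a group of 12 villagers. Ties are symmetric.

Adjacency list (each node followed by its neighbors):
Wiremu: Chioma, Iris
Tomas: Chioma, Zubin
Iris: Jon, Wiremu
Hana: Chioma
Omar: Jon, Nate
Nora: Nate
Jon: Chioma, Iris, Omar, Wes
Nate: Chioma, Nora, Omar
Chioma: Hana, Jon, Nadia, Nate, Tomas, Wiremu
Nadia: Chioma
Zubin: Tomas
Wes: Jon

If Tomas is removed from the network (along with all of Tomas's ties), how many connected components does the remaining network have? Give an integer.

2

Without Tomas, the remaining ties split the others into: {Chioma, Hana, Iris, Jon, Nadia, Nate, Nora, Omar, Wes, Wiremu}; {Zubin}.
That's 2 separate components.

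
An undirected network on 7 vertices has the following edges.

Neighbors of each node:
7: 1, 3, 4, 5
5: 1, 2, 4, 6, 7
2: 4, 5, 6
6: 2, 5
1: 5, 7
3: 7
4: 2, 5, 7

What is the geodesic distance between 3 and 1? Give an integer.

2

One shortest route is 3 – 7 – 1, which uses 2 edges, and 3 and 1 are not directly tied, so nothing shorter exists. So d(3,1) = 2.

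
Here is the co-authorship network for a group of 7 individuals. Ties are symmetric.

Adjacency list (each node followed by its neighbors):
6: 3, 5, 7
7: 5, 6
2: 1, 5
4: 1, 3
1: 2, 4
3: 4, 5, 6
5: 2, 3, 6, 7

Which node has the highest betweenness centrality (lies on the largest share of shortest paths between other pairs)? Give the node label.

Unnormalized betweenness of each node: 1:1, 2:5/2, 3:7/2, 4:3/2, 5:11/2, 6:1, 7:0.
5 has the largest value, 11/2, making it the main broker — the node through which the most shortest paths run.

5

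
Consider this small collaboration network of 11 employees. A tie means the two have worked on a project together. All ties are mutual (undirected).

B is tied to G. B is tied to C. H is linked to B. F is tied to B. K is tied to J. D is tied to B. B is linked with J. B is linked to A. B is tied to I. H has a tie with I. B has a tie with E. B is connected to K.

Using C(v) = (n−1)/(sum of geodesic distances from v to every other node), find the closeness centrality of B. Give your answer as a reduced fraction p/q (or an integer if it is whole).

1

Distances from B: A:1, C:1, D:1, E:1, F:1, G:1, H:1, I:1, J:1, K:1. Sum = 10.
n = 11, so closeness = 10/10 = 1.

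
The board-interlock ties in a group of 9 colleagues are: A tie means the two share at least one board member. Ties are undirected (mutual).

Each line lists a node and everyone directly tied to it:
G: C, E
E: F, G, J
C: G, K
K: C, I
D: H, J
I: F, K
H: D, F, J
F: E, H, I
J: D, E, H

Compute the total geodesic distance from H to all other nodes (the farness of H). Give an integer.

17

Distances from H: C:4, D:1, E:2, F:1, G:3, I:2, J:1, K:3.
Sum = 4 + 1 + 2 + 1 + 3 + 2 + 1 + 3 = 17.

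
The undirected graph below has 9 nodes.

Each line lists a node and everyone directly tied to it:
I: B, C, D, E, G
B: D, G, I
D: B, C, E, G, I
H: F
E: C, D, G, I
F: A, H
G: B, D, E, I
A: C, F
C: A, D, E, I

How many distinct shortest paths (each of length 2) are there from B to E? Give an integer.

3

The shortest distance is 2. The length-2 paths are: B–D–E; B–G–E; B–I–E.
That gives 3 distinct shortest paths.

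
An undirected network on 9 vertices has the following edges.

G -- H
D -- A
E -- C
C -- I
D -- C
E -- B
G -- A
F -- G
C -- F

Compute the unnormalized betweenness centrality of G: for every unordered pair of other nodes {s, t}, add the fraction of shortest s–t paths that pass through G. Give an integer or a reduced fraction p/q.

Pairs whose geodesics pass through G — E–H: 1; H–A: 1; H–B: 1; H–D: 1; H–I: 1; H–C: 1; H–F: 1; A–F: 1.
All other pairs contribute 0.
Summing the contributions gives betweenness(G) = 8.

8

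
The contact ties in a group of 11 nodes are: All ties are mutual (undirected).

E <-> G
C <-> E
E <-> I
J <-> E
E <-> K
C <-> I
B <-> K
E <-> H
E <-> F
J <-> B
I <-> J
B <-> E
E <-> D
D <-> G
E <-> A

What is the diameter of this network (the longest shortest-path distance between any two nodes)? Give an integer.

Eccentricity of each node (its greatest distance to any other): A:2, B:2, C:2, D:2, E:1, F:2, G:2, H:2, I:2, J:2, K:2.
The maximum eccentricity is 2, realized for instance by the pair H–K via H – E – K. So the diameter is 2.

2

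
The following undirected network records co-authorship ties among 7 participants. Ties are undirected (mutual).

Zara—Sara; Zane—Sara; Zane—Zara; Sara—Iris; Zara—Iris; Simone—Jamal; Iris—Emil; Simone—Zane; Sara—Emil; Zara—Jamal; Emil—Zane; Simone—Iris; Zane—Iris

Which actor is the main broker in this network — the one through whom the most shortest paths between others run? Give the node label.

Zara

Unnormalized betweenness of each node: Emil:0, Iris:31/15, Jamal:1/3, Sara:8/15, Simone:7/5, Zane:31/15, Zara:13/5.
Zara has the largest value, 13/5, making it the main broker — the node through which the most shortest paths run.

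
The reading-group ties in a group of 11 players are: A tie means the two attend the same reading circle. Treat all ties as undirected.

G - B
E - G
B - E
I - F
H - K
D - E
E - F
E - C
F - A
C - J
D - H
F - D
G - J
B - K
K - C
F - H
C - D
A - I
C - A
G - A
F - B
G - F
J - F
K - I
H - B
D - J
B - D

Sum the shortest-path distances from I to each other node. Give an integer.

17

Distances from I: A:1, B:2, C:2, D:2, E:2, F:1, G:2, H:2, J:2, K:1.
Sum = 1 + 2 + 2 + 2 + 2 + 1 + 2 + 2 + 2 + 1 = 17.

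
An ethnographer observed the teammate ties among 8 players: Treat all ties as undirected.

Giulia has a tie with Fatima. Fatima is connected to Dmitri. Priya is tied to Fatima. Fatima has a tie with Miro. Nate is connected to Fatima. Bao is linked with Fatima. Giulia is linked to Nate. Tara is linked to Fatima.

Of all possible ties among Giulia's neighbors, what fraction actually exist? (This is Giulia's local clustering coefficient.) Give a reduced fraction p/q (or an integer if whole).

Giulia's neighbors: Fatima and Nate (k = 2).
Possible neighbor pairs: C(2,2) = 1. Edges among them: Fatima–Nate → e = 1.
Clustering(Giulia) = 1/1.

1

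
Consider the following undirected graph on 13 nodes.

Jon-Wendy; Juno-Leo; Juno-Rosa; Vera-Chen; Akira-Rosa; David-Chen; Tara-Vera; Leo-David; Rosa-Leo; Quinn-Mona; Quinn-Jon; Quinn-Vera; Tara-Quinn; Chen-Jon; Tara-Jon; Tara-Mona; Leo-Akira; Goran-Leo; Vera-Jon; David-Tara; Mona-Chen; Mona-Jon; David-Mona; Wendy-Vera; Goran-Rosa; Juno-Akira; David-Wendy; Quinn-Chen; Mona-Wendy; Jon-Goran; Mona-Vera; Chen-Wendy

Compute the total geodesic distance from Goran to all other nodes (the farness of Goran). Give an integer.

21

Distances from Goran: Akira:2, Chen:2, David:2, Jon:1, Juno:2, Leo:1, Mona:2, Quinn:2, Rosa:1, Tara:2, Vera:2, Wendy:2.
Sum = 2 + 2 + 2 + 1 + 2 + 1 + 2 + 2 + 1 + 2 + 2 + 2 = 21.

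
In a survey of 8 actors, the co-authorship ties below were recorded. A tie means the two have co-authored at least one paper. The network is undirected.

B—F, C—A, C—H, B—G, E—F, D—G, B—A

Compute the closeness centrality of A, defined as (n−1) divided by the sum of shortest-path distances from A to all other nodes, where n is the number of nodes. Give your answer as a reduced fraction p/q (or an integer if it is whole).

Distances from A: B:1, C:1, D:3, E:3, F:2, G:2, H:2. Sum = 14.
n = 8, so closeness = 7/14 = 1/2.

1/2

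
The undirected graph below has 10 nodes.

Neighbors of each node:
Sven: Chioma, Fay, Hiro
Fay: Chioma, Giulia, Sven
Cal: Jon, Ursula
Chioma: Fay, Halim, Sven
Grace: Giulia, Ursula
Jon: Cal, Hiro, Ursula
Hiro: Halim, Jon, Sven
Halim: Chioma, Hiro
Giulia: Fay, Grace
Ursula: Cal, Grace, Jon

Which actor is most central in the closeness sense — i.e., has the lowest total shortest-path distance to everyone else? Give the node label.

Hiro

Farness (sum of distances to all others) for each node — Cal:23, Chioma:21, Fay:19, Giulia:20, Grace:21, Halim:21, Hiro:17, Jon:18, Sven:18, Ursula:20.
The smallest farness is 17, for Hiro, so Hiro has the highest closeness.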